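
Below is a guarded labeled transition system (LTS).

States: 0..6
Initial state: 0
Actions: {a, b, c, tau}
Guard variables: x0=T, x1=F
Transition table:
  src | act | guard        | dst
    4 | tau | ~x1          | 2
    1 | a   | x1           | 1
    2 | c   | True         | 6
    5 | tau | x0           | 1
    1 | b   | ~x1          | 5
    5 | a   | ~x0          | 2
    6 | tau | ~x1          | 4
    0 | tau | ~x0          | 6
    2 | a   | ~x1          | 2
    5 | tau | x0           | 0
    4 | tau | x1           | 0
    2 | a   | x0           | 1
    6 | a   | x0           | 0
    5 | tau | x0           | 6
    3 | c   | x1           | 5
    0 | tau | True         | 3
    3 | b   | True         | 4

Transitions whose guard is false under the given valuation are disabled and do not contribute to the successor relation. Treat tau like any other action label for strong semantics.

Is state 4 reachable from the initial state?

Answer: REACHABLE

Working:
After dropping false guards: 12 live edges.
L0 = {0}
L1 = {3}  now seen {0,3}
L2 = {4}  now seen {0,3,4}
L3 = {2}  now seen {0,2,3,4}
L4 = {1,6}  now seen {0,1,2,3,4,6}
L5 = {5}  now seen {0,1,2,3,4,5,6}
Reach set: {0,1,2,3,4,5,6}
Path to 4: tau·b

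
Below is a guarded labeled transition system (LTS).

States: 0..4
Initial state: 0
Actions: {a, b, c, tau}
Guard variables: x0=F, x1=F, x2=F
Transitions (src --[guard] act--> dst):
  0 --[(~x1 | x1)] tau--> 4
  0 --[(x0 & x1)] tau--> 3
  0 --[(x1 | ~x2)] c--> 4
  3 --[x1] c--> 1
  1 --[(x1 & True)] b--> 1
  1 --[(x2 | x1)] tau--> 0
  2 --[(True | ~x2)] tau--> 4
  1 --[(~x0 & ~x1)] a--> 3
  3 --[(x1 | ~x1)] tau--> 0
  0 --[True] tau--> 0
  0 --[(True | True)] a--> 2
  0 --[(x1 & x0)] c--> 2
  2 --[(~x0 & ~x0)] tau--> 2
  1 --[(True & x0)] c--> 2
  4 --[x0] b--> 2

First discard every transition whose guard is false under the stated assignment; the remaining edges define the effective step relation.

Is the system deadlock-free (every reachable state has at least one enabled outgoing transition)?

Answer: DEADLOCK at state 4

Working:
Reach set: {0,2,4}
  0: a→2  c→4  tau→0  tau→4  [4 out]
  2: tau→2  tau→4  [2 out]
  4: ∅  [no exit]
witness 4: tau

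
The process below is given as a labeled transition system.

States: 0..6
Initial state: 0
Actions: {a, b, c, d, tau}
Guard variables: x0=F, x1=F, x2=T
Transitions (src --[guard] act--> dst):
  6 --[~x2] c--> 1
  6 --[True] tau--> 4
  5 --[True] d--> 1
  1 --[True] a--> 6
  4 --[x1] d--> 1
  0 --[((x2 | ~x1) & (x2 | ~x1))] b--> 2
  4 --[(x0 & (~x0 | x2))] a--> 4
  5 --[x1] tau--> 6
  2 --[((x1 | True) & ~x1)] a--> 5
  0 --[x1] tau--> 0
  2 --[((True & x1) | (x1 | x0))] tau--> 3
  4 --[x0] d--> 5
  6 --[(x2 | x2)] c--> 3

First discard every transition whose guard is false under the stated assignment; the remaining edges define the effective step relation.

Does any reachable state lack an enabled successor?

R = {0,1,2,3,4,5,6}
  0: b→2  [1 out]
  1: a→6  [1 out]
  2: a→5  [1 out]
  3: ∅  [no exit]
  4: ∅  [no exit]
  5: d→1  [1 out]
  6: c→3  tau→4  [2 out]
witness 3: b·a·d·a·c

Answer: DEADLOCK at state 3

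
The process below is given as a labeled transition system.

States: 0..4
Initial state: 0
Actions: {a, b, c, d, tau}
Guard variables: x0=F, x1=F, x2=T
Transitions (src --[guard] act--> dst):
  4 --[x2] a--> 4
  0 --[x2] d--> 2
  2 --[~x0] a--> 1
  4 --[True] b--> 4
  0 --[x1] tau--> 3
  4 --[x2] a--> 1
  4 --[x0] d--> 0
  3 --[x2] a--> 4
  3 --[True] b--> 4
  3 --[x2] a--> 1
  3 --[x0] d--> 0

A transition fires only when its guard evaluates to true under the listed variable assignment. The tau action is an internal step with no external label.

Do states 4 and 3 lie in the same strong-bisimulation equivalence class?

Answer: BISIMILAR

Analysis:
Bisimulation quotient by refinement:
  round 0: {{0,1,2,3,4}}
  round 1: {{0},{1},{2},{3,4}}
Fixed point at round 2; 4 class(es).
4∈{3,4}, 3∈{3,4}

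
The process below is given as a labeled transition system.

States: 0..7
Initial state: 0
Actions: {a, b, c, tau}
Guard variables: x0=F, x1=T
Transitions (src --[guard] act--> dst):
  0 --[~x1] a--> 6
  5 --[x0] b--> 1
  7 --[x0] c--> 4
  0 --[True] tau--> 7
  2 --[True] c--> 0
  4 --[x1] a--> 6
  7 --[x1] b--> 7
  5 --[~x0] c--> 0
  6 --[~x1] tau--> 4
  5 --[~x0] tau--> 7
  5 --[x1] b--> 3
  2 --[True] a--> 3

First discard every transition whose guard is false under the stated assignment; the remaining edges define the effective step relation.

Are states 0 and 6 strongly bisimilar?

Bisimulation quotient by refinement:
  π0 = {{0,1,2,3,4,5,6,7}}
  π1 = {{0},{1,3,6},{2},{4},{5},{7}}
6 equivalence class(es) (converged in 2)
class of 0: {0}; class of 6: {1,3,6}

Answer: NOT BISIMILAR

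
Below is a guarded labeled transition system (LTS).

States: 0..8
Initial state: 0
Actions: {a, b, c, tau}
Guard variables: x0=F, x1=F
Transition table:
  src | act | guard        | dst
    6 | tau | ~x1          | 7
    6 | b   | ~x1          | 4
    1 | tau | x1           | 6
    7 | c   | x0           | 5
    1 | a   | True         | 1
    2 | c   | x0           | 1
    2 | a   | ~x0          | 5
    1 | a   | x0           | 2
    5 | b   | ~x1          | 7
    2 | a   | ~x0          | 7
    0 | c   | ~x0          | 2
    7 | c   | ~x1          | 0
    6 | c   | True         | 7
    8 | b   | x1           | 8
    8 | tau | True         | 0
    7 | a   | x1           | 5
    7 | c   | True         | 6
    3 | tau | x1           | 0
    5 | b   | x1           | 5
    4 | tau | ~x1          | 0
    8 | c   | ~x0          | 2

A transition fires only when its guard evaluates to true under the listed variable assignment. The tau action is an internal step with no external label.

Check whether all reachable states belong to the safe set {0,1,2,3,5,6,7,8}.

Allowed set {0,1,2,3,5,6,7,8}
R = {0,2,4,5,6,7}
  0: ✓
  2: ✓
  4: ✗ unsafe
  5: ✓
  6: ✓
  7: ✓
witness against invariant: c·a·c·b → 4

Answer: INVARIANT VIOLATED at state 4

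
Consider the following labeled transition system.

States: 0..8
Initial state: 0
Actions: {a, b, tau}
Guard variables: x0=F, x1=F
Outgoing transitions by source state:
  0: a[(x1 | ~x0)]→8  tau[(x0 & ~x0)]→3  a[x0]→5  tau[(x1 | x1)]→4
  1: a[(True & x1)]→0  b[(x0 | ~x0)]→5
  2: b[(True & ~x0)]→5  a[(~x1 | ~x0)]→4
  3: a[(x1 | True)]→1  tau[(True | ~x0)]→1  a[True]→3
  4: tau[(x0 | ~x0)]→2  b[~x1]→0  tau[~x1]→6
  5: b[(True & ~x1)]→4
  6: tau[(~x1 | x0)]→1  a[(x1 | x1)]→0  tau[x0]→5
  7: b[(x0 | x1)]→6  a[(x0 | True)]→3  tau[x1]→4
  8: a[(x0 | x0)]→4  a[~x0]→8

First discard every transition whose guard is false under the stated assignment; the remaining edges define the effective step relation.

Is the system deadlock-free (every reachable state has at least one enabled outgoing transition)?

R = {0,8}
  0: a→8  [1 exit(s)]
  8: a→8  [1 exit(s)]

Answer: DEADLOCK-FREE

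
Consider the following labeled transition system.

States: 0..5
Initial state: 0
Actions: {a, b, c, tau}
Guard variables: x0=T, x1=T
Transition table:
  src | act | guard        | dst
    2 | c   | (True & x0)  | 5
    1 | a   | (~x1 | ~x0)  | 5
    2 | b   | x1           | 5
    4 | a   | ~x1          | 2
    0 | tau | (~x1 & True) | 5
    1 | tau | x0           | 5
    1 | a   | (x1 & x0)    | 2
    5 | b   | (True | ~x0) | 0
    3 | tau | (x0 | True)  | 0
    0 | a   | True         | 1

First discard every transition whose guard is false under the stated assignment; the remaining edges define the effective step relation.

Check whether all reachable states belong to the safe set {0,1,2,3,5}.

Inv-set: {0,1,2,3,5}
Reachable = {0,1,2,5}
  0: safe
  1: safe
  2: safe
  5: safe

Answer: INVARIANT HOLDS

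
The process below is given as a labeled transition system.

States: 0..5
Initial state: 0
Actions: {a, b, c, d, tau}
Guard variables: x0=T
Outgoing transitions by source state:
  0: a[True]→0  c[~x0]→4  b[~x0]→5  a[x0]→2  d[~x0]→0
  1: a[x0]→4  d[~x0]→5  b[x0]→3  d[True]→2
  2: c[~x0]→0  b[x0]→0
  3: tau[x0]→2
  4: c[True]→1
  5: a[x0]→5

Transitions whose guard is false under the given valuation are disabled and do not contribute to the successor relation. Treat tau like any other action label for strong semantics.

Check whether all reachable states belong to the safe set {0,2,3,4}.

Answer: INVARIANT HOLDS

Working:
Safe = {0,2,3,4}
R = {0,2}
  0: ✓
  2: ✓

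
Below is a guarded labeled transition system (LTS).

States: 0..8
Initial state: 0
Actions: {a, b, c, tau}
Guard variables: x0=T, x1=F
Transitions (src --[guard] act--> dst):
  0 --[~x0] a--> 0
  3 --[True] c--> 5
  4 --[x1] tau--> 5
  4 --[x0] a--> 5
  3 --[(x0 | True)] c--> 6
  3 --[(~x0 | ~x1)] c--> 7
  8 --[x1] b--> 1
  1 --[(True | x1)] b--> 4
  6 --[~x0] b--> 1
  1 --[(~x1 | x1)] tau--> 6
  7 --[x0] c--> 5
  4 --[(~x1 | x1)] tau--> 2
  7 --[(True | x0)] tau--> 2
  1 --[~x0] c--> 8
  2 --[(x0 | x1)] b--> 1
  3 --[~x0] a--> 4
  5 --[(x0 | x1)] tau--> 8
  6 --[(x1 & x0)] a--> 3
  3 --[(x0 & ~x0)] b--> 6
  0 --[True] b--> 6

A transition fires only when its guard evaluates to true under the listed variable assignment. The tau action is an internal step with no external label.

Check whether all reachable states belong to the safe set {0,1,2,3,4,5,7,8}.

Allowed set {0,1,2,3,4,5,7,8}
Reachable = {0,6}
  0: ✓
  6: outside
reach 6 via b — violates

Answer: INVARIANT VIOLATED at state 6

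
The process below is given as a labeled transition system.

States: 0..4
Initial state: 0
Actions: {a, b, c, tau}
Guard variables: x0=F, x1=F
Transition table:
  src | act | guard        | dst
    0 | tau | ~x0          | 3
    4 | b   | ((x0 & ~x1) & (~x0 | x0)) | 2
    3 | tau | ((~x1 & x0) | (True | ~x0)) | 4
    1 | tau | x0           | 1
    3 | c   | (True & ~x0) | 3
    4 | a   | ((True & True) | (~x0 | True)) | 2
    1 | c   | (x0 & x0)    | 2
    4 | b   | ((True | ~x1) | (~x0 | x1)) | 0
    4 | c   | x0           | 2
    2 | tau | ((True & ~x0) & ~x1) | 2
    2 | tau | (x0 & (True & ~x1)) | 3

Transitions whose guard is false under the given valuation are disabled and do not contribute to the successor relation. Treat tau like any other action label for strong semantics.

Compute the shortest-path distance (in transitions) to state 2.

Breadth-first toward 2:
  L0 = {0}
  L1 = {3}
  L2 = {4}
  L3 = {2}
first hit 2 at d=3 via tau·tau·a

Answer: 3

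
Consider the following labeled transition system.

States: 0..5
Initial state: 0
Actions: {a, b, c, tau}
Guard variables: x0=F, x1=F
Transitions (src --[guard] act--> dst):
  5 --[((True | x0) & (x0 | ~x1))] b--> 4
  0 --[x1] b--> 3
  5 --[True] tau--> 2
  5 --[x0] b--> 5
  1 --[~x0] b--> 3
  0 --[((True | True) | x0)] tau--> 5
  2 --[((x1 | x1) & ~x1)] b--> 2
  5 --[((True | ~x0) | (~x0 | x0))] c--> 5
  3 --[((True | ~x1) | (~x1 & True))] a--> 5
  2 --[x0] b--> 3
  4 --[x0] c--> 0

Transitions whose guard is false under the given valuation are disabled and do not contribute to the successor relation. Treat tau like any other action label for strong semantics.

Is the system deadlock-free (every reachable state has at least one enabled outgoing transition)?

Answer: DEADLOCK at state 2

Analysis:
R = {0,2,4,5}
  0: tau→5  [1 exit(s)]
  2: ∅  [deadlock]
  4: ∅  [deadlock]
  5: b→4  c→5  tau→2  [3 exit(s)]
witness 2: tau·tau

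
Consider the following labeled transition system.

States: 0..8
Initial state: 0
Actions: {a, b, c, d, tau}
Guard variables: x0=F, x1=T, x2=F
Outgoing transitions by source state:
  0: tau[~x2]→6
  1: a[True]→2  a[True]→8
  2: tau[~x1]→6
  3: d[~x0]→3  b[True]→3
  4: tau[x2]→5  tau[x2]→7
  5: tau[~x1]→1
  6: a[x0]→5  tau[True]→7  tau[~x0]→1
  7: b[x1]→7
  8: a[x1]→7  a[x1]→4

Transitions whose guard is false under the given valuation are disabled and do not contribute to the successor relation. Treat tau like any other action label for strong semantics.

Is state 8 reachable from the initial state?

Guard filter leaves 10 enabled edge(s).
L0 = {0}
L1 = {6}  cumulative {0,6}
L2 = {1,7}  cumulative {0,1,6,7}
L3 = {2,8}  cumulative {0,1,2,6,7,8}
L4 = {4}  cumulative {0,1,2,4,6,7,8}
R = {0,1,2,4,6,7,8}
Path to 8: tau·tau·a

Answer: REACHABLE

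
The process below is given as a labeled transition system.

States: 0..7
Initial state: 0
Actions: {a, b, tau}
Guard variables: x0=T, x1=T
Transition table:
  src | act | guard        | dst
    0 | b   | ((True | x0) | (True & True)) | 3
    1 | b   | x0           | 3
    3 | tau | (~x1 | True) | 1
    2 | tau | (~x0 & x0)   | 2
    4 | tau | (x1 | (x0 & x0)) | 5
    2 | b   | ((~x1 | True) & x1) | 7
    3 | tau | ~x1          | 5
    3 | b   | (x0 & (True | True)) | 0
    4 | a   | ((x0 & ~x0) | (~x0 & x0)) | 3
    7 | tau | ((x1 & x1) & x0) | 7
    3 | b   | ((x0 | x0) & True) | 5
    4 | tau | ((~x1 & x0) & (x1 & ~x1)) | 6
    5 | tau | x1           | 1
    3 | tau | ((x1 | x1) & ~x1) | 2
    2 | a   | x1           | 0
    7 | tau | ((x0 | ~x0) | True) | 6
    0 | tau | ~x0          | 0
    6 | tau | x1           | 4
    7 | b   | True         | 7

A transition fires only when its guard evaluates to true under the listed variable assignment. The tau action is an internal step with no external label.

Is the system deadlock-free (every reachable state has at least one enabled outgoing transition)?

Answer: DEADLOCK-FREE

Trace:
Reach set: {0,1,3,5}
  0: b→3  [deg 1]
  1: b→3  [deg 1]
  3: b→0  b→5  tau→1  [deg 3]
  5: tau→1  [deg 1]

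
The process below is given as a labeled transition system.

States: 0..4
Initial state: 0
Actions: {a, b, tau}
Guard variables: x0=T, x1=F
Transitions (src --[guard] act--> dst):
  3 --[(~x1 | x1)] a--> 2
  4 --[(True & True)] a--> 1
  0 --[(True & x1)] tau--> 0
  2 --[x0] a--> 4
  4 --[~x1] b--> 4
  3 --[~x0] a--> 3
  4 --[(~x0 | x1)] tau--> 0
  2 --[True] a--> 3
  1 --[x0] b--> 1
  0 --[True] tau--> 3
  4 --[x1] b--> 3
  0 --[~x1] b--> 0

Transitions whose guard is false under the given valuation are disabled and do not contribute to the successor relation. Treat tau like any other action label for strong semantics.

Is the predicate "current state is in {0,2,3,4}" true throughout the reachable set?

Safe = {0,2,3,4}
Reachable = {0,1,2,3,4}
  0: ✓
  1: outside
  2: ✓
  3: ✓
  4: ✓
witness against invariant: tau·a·a·a → 1

Answer: INVARIANT VIOLATED at state 1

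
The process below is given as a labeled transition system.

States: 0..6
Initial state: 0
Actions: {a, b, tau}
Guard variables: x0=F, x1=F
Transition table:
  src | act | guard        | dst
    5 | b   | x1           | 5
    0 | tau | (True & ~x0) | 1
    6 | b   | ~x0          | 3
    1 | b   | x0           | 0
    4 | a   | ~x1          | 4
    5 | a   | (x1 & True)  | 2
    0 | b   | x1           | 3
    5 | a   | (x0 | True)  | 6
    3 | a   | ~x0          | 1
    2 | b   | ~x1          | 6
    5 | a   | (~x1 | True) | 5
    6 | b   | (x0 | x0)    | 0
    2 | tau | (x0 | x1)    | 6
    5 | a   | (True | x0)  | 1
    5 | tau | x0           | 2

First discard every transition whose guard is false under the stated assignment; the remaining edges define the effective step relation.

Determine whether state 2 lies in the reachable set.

Answer: UNREACHABLE

Working:
Guard filter leaves 8 enabled edge(s).
Layer 0: {0}
Layer 1: {1}  total {0,1}
Reachable = {0,1}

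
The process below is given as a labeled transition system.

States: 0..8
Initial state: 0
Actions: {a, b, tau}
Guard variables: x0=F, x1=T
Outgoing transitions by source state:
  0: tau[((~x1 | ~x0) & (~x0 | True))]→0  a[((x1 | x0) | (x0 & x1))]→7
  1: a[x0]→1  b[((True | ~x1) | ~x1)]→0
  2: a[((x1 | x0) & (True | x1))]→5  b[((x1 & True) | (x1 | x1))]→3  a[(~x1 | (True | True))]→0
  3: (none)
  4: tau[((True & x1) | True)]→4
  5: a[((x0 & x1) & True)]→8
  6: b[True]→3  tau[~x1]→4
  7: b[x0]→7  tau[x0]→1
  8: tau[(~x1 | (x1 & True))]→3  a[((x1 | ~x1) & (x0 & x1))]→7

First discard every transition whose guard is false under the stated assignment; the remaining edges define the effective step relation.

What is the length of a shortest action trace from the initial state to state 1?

Answer: UNREACHABLE

Working:
Breadth-first toward 1:
  depth 0: {0}
  depth 1: {7}
1 never appears.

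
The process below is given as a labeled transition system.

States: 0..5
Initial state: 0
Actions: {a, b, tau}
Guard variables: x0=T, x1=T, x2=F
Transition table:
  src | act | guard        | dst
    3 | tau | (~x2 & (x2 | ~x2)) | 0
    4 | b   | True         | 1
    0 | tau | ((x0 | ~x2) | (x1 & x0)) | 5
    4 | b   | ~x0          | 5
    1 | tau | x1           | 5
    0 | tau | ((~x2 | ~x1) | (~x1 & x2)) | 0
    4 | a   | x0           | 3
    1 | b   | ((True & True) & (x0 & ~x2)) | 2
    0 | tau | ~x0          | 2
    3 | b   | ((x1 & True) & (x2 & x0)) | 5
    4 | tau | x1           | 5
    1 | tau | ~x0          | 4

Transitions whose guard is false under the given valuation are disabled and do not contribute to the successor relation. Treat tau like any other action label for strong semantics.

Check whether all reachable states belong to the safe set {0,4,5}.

Safe = {0,4,5}
R = {0,5}
  0: ok
  5: ok

Answer: INVARIANT HOLDS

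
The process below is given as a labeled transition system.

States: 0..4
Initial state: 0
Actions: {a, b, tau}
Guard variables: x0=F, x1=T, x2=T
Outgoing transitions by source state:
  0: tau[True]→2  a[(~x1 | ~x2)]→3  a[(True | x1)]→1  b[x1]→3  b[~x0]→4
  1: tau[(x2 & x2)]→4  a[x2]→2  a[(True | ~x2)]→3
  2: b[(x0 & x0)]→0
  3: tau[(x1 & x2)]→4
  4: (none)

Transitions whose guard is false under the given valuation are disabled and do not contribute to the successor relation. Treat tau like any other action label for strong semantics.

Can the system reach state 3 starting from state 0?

After dropping false guards: 8 live edges.
L0 = {0}
L1 = {1,2,3,4}  cumulative {0,1,2,3,4}
Reachable = {0,1,2,3,4}
witness 3: b

Answer: REACHABLE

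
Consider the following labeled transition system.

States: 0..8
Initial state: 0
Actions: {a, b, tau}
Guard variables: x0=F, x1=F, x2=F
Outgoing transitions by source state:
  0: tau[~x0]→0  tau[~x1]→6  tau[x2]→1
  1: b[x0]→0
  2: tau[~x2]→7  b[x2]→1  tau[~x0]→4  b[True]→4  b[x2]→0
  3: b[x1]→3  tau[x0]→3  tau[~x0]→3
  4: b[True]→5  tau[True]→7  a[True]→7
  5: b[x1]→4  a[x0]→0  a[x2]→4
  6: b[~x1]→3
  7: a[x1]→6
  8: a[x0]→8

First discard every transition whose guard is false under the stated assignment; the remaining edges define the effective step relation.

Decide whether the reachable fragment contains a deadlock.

Answer: DEADLOCK-FREE

Working:
R = {0,3,6}
  0: tau→0  tau→6  [2 exit(s)]
  3: tau→3  [1 exit(s)]
  6: b→3  [1 exit(s)]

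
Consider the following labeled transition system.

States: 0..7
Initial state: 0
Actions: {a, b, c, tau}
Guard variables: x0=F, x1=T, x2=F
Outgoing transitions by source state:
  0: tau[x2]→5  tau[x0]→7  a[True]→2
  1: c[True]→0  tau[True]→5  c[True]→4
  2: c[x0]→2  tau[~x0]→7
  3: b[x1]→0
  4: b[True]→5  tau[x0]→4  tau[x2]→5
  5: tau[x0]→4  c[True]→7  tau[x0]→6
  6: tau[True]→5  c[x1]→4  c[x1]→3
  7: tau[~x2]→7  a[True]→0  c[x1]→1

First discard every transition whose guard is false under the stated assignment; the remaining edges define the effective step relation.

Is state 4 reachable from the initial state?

14 transition(s) survive guard evaluation.
L0 = {0}
L1 = {2}  cumulative {0,2}
L2 = {7}  cumulative {0,2,7}
L3 = {1}  cumulative {0,1,2,7}
L4 = {4,5}  cumulative {0,1,2,4,5,7}
R = {0,1,2,4,5,7}
witness 4: a·tau·c·c

Answer: REACHABLE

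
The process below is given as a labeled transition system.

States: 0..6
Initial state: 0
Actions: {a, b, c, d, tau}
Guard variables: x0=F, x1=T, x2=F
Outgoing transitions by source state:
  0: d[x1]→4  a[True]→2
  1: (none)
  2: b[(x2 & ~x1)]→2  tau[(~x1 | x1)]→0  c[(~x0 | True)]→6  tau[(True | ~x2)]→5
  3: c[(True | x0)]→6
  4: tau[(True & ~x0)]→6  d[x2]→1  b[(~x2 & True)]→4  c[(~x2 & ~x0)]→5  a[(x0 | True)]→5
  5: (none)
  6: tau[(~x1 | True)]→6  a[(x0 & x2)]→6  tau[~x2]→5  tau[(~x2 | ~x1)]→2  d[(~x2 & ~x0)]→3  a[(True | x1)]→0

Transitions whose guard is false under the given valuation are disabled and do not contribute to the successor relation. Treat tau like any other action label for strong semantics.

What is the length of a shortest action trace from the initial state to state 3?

Breadth-first toward 3:
  Layer 0: {0}
  Layer 1: {2,4}
  Layer 2: {5,6}
  Layer 3: {3}
depth(3)=3, e.g. a·c·d

Answer: 3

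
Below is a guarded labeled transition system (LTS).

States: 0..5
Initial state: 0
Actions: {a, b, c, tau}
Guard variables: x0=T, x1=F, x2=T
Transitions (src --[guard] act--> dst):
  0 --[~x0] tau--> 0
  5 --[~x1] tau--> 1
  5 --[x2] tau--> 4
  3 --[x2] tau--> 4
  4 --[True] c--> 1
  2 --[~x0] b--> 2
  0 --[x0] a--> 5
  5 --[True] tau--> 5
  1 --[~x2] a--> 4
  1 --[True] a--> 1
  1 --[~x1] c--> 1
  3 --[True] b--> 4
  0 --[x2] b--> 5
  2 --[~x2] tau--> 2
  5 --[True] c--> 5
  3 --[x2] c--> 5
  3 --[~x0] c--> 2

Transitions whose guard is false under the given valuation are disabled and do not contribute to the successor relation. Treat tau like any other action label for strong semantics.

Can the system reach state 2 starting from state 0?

Guard filter leaves 12 enabled edge(s).
L0 = {0}
L1 = {5}  cumulative {0,5}
L2 = {1,4}  cumulative {0,1,4,5}
Reach set: {0,1,4,5}

Answer: UNREACHABLE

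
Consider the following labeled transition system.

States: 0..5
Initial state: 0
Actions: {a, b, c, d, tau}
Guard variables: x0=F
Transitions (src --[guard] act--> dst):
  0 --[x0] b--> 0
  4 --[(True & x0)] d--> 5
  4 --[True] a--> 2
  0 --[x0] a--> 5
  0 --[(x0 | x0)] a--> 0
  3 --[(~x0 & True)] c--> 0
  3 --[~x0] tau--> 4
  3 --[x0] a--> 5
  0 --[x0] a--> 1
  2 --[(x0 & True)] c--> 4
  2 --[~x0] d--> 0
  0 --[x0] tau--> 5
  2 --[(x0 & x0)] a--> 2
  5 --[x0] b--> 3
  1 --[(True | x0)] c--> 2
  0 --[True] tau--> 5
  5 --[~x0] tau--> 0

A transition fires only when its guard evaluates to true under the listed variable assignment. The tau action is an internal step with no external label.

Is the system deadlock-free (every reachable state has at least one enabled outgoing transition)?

Answer: DEADLOCK-FREE

Trace:
Reach set: {0,5}
  0: tau→5  [deg 1]
  5: tau→0  [deg 1]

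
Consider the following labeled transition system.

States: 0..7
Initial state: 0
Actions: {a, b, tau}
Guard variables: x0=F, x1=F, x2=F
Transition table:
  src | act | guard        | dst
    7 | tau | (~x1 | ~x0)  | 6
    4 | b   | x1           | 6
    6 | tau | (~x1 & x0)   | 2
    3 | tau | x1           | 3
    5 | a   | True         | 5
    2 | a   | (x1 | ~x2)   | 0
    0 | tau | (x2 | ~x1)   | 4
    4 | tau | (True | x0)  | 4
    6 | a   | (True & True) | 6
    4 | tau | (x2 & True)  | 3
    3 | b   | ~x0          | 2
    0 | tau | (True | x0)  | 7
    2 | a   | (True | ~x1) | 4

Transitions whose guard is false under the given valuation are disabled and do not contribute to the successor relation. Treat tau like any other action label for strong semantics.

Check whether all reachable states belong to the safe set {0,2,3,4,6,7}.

Inv-set: {0,2,3,4,6,7}
Reach set: {0,4,6,7}
  0: ok
  4: ok
  6: ok
  7: ok

Answer: INVARIANT HOLDS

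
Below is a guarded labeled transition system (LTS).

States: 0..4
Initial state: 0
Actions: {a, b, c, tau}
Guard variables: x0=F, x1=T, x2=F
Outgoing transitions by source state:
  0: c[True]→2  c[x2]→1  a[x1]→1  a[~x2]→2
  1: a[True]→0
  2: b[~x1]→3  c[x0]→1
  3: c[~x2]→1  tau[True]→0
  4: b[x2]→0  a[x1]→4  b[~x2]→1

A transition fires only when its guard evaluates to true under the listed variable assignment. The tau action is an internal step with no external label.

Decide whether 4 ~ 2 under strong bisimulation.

Answer: NOT BISIMILAR

Working:
Bisimulation quotient by refinement:
  π0 = {{0,1,2,3,4}}
  π1 = {{0},{1},{2},{3},{4}}
5 equivalence class(es) (converged in 2)
class of 4: {4}; class of 2: {2}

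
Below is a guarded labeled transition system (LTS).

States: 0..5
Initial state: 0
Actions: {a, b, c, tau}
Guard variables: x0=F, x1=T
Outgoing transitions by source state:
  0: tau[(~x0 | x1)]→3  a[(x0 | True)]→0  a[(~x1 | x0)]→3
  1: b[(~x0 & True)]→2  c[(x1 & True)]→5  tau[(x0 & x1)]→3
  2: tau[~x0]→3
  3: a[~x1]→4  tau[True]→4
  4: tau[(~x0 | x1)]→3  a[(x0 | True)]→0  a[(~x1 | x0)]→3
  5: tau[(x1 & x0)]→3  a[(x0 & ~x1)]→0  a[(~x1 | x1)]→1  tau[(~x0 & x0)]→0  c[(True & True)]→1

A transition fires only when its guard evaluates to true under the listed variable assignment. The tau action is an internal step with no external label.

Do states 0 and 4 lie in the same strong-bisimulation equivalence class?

Compute ~ classes (split until stable):
  round 0: {{0,1,2,3,4,5}}
  round 1: {{0,4},{1},{2,3},{5}}
  round 2: {{0,4},{1},{2},{3},{5}}
5 equivalence class(es) (converged in 3)
0∈{0,4}, 4∈{0,4}

Answer: BISIMILAR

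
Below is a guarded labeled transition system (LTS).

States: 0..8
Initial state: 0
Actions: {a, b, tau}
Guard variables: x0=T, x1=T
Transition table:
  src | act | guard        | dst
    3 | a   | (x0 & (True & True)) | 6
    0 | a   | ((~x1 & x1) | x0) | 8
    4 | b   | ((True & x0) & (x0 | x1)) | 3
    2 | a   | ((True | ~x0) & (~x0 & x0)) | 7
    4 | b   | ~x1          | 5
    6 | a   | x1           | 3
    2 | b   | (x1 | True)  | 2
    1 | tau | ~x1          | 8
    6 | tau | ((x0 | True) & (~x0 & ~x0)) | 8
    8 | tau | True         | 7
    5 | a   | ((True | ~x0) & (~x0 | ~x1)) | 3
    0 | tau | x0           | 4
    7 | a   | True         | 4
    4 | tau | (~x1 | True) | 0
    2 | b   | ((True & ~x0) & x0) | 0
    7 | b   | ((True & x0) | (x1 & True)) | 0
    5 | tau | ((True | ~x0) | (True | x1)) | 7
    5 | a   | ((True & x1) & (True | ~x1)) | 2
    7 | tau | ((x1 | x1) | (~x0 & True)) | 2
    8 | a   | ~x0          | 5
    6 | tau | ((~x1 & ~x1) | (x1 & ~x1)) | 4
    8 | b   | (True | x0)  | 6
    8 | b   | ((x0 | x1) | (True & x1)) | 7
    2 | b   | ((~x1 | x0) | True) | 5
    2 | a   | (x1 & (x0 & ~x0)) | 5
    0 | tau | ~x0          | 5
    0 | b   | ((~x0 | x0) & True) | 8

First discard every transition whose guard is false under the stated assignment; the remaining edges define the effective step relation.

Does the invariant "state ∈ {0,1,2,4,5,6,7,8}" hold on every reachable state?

Answer: INVARIANT VIOLATED at state 3

Analysis:
Inv-set: {0,1,2,4,5,6,7,8}
R = {0,2,3,4,5,6,7,8}
  0: ✓
  2: ✓
  3: outside
  4: ✓
  5: ✓
  6: ✓
  7: ✓
  8: ✓
witness against invariant: tau·b → 3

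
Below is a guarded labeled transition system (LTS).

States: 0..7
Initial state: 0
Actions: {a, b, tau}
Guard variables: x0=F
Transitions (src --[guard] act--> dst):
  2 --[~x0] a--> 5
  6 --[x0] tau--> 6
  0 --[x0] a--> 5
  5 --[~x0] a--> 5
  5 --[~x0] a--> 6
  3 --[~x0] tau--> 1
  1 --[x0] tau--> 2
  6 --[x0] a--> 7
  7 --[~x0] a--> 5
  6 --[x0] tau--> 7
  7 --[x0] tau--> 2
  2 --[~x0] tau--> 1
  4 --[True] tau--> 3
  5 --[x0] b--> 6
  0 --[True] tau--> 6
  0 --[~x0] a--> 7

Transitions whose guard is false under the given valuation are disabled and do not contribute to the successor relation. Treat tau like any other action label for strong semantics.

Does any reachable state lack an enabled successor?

Answer: DEADLOCK at state 6

Analysis:
R = {0,5,6,7}
  0: a→7  tau→6  [2 out]
  5: a→5  a→6  [2 out]
  6: ∅  [no exit]
  7: a→5  [1 out]
Path to 6: tau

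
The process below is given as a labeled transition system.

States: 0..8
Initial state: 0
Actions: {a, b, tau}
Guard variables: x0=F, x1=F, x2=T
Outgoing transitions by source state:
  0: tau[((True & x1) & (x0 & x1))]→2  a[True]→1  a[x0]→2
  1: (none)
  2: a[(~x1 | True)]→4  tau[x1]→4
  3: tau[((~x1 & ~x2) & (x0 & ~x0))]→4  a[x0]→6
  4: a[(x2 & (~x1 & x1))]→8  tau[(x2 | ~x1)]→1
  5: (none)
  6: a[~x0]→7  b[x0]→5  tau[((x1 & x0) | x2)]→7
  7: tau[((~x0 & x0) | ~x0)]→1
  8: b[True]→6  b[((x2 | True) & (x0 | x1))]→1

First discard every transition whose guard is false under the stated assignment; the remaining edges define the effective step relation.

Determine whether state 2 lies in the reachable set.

Answer: UNREACHABLE

Trace:
After dropping false guards: 7 live edges.
depth 0: {0}
depth 1: {1}  now seen {0,1}
Reachable = {0,1}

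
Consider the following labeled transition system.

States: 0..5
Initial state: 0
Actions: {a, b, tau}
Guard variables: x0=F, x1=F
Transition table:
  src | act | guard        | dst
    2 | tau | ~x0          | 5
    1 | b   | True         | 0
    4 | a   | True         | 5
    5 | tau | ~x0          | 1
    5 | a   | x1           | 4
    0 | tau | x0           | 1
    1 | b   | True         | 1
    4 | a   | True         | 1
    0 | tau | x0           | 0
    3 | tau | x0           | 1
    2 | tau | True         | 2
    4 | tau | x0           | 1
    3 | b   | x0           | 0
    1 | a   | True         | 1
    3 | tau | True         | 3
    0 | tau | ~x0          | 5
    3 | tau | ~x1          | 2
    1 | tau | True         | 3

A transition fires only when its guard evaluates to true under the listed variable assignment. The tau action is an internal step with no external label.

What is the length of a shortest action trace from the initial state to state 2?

Answer: 4

Working:
BFS to 2:
  Layer 0: {0}
  Layer 1: {5}
  Layer 2: {1}
  Layer 3: {3}
  Layer 4: {2}
first hit 2 at d=4 via tau·tau·tau·tau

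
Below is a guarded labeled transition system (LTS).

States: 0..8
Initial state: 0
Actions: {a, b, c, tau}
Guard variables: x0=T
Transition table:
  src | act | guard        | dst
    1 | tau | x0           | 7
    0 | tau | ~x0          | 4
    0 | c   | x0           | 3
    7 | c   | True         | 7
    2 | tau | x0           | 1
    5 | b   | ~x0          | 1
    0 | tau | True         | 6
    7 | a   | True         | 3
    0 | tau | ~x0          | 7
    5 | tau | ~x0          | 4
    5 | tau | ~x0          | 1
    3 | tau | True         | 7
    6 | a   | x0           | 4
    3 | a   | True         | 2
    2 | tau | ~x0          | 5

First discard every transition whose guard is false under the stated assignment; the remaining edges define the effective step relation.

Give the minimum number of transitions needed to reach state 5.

Answer: UNREACHABLE

Trace:
BFS to 5:
  Layer 0: {0}
  Layer 1: {3,6}
  Layer 2: {2,4,7}
  Layer 3: {1}
5 never appears.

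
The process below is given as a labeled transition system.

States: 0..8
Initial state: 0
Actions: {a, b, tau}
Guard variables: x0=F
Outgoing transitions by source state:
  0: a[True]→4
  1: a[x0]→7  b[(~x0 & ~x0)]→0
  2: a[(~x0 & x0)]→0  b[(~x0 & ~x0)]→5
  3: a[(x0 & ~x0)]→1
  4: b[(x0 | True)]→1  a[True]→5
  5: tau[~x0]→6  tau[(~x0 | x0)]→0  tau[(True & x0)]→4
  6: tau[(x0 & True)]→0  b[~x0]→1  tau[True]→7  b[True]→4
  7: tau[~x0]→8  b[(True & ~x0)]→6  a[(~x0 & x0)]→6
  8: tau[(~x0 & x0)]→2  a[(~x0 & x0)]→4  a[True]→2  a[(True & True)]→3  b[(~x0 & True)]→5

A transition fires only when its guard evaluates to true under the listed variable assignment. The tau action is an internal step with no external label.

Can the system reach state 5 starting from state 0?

Answer: REACHABLE

Working:
15 transition(s) survive guard evaluation.
L0 = {0}
L1 = {4}  cumulative {0,4}
L2 = {1,5}  cumulative {0,1,4,5}
L3 = {6}  cumulative {0,1,4,5,6}
L4 = {7}  cumulative {0,1,4,5,6,7}
L5 = {8}  cumulative {0,1,4,5,6,7,8}
L6 = {2,3}  cumulative {0,1,2,3,4,5,6,7,8}
Reach set: {0,1,2,3,4,5,6,7,8}
witness 5: a·a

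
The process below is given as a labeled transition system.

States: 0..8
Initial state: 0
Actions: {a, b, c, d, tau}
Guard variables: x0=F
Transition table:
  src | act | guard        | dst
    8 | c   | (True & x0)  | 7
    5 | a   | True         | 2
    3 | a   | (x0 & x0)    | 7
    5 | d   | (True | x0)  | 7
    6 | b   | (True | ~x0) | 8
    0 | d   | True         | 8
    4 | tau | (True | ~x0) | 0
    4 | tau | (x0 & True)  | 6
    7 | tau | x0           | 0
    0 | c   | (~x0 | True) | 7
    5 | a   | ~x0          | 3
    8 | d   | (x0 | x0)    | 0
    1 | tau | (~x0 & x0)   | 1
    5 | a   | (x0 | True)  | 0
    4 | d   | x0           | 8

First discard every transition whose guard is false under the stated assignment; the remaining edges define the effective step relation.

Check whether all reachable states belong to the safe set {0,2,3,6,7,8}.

Allowed set {0,2,3,6,7,8}
Reachable = {0,7,8}
  0: safe
  7: safe
  8: safe

Answer: INVARIANT HOLDS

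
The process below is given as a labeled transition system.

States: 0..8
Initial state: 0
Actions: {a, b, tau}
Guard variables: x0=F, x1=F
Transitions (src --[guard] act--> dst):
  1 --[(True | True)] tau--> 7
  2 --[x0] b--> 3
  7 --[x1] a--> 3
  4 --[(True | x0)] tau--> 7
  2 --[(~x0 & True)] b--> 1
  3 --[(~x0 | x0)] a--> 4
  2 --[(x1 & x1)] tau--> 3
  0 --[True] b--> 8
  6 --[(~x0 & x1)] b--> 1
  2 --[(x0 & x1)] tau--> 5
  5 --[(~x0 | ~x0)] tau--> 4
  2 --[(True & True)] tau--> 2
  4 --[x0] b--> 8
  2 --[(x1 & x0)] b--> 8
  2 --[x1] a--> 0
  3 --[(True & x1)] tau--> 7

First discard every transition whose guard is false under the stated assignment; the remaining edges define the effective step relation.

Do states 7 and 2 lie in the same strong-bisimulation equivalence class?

Refine partition for ~:
  round 0: {{0,1,2,3,4,5,6,7,8}}
  round 1: {{0},{1,4,5},{2},{3},{6,7,8}}
  round 2: {{0},{1,4},{2},{3},{5},{6,7,8}}
Fixed point at round 3; 6 class(es).
7∈{6,7,8}, 2∈{2}

Answer: NOT BISIMILAR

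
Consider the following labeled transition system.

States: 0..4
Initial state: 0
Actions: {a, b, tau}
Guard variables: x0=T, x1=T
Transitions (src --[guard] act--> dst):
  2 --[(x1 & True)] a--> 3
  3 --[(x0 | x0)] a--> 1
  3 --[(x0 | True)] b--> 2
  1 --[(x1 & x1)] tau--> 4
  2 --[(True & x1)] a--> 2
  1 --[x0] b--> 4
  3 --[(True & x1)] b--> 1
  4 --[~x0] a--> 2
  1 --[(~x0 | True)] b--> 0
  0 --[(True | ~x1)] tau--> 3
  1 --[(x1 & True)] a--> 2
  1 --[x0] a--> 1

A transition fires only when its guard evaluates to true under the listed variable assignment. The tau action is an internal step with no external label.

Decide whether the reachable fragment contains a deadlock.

Answer: DEADLOCK at state 4

Working:
Reachable = {0,1,2,3,4}
  0: tau→3  [deg 1]
  1: a→1  a→2  b→0  b→4  tau→4  [deg 5]
  2: a→2  a→3  [deg 2]
  3: a→1  b→1  b→2  [deg 3]
  4: ∅  [deadlock]
witness 4: tau·a·tau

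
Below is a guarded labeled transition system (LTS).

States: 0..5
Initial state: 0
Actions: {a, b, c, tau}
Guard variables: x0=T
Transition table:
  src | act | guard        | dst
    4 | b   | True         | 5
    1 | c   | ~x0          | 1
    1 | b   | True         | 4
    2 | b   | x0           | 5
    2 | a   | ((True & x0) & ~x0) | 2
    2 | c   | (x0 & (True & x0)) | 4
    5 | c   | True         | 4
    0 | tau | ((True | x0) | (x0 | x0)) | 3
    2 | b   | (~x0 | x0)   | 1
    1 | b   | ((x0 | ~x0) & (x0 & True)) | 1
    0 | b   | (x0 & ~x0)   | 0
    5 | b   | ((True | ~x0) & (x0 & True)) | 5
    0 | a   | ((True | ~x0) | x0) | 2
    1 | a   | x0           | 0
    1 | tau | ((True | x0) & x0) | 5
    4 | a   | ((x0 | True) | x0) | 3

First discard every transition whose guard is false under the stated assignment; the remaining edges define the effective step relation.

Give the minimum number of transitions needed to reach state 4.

BFS to 4:
  L0 = {0}
  L1 = {2,3}
  L2 = {1,4,5}
first hit 4 at d=2 via a·c

Answer: 2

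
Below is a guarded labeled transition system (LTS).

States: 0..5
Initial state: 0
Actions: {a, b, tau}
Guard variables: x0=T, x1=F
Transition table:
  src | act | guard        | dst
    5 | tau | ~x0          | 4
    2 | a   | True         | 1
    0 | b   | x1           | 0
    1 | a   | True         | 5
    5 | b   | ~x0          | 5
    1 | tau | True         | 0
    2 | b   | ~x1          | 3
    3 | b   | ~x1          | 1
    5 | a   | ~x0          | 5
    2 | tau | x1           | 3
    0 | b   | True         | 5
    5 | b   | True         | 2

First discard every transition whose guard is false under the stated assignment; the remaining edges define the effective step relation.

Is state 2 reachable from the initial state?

7 transition(s) survive guard evaluation.
depth 0: {0}
depth 1: {5}  now seen {0,5}
depth 2: {2}  now seen {0,2,5}
depth 3: {1,3}  now seen {0,1,2,3,5}
Reachable = {0,1,2,3,5}
trace reaching 2: b·b

Answer: REACHABLE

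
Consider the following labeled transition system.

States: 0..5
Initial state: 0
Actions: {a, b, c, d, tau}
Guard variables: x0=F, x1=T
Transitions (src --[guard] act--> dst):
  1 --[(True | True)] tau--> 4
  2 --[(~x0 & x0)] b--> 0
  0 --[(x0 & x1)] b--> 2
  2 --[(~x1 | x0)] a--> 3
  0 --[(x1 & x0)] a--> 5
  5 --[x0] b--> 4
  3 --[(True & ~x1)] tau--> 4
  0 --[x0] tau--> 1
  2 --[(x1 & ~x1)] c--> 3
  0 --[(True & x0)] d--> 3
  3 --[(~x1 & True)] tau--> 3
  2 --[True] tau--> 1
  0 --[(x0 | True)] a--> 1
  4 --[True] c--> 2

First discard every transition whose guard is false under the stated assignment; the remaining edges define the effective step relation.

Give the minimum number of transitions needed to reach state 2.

Answer: 3

Analysis:
Breadth-first toward 2:
  depth 0: {0}
  depth 1: {1}
  depth 2: {4}
  depth 3: {2}
depth(2)=3, e.g. a·tau·c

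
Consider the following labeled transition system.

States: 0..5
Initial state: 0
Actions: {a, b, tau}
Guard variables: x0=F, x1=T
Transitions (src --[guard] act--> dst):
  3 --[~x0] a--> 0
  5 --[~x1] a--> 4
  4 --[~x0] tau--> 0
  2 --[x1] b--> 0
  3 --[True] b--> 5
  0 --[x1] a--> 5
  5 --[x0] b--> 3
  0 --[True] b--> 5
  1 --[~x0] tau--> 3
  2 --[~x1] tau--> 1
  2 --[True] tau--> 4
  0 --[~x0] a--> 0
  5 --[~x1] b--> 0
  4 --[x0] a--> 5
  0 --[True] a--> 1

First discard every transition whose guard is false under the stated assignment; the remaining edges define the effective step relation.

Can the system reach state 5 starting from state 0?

Answer: REACHABLE

Trace:
10 transition(s) survive guard evaluation.
Layer 0: {0}
Layer 1: {1,5}  cumulative {0,1,5}
Layer 2: {3}  cumulative {0,1,3,5}
Reachable = {0,1,3,5}
Path to 5: a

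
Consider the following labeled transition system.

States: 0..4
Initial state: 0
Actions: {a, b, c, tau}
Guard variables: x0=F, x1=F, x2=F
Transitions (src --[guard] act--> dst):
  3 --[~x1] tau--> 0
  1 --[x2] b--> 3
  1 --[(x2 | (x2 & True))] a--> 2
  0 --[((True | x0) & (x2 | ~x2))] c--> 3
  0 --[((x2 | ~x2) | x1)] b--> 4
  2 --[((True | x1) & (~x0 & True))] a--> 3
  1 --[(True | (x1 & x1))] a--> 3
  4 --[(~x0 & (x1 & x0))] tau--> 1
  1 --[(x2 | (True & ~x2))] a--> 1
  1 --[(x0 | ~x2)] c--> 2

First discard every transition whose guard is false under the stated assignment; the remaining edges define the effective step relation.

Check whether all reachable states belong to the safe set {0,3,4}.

Answer: INVARIANT HOLDS

Working:
Allowed set {0,3,4}
Reach set: {0,3,4}
  0: safe
  3: safe
  4: safe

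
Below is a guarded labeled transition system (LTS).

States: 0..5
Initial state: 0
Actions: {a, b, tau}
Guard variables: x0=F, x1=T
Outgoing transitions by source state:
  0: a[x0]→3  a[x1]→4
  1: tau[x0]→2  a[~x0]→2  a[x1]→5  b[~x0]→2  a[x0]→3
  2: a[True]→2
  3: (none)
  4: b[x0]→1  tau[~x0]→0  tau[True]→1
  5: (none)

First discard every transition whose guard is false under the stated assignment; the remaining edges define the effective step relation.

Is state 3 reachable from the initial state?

Answer: UNREACHABLE

Analysis:
Guard filter leaves 7 enabled edge(s).
depth 0: {0}
depth 1: {4}  cumulative {0,4}
depth 2: {1}  cumulative {0,1,4}
depth 3: {2,5}  cumulative {0,1,2,4,5}
Reachable = {0,1,2,4,5}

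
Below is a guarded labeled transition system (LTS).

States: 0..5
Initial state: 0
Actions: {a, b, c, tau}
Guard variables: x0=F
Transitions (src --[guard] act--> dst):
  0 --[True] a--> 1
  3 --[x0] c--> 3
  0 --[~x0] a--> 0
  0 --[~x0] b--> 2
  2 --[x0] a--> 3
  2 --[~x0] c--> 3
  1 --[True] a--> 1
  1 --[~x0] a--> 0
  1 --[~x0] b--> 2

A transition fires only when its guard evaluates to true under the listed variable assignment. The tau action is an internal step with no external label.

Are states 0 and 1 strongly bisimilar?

Refine partition for ~:
  π0 = {{0,1,2,3,4,5}}
  π1 = {{0,1},{2},{3,4,5}}
stable after 2 split(s): 3 block(s)
[0]={0,1}  [1]={0,1}

Answer: BISIMILAR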